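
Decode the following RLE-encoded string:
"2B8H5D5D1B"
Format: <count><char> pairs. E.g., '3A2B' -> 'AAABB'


Expanding each <count><char> pair:
  2B -> 'BB'
  8H -> 'HHHHHHHH'
  5D -> 'DDDDD'
  5D -> 'DDDDD'
  1B -> 'B'

Decoded = BBHHHHHHHHDDDDDDDDDDB


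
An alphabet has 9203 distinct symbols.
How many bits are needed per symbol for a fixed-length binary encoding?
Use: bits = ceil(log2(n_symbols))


log2(9203) = 13.1679
Bracket: 2^13 = 8192 < 9203 <= 2^14 = 16384
So ceil(log2(9203)) = 14

bits = ceil(log2(9203)) = ceil(13.1679) = 14 bits


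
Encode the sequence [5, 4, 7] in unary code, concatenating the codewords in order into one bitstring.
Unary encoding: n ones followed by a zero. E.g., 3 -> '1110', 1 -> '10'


Encode each number as n ones followed by a terminating 0:
  5 -> 111110 (6 bits)
  4 -> 11110 (5 bits)
  7 -> 11111110 (8 bits)
Total length = 6 + 5 + 8 = 19 bits.

Unary([5, 4, 7]) = 1111101111011111110 (19 bits)


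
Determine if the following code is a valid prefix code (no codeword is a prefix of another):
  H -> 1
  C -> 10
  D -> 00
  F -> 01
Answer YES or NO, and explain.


Checking each pair (does one codeword prefix another?):
  H='1' vs C='10': prefix -- VIOLATION

NO -- this is NOT a valid prefix code. H (1) is a prefix of C (10).


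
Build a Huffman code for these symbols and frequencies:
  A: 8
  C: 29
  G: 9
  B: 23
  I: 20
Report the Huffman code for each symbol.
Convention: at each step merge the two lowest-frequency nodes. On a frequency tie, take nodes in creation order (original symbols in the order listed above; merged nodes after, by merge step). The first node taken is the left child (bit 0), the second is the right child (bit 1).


Huffman tree construction:
Step 1: Merge A(8) + G(9) = 17
Step 2: Merge (A+G)(17) + I(20) = 37
Step 3: Merge B(23) + C(29) = 52
Step 4: Merge ((A+G)+I)(37) + (B+C)(52) = 89
Read each symbol's code off the tree from the root (left child = 0, right child = 1).

Codes:
  A: 000 (length 3)
  C: 11 (length 2)
  G: 001 (length 3)
  B: 10 (length 2)
  I: 01 (length 2)
Average code length: 195/89 = 2.1910 bits/symbol


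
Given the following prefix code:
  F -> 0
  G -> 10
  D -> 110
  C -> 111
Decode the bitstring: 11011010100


Decoding step by step:
Bits 110 -> D
Bits 110 -> D
Bits 10 -> G
Bits 10 -> G
Bits 0 -> F


Decoded message: DDGGF


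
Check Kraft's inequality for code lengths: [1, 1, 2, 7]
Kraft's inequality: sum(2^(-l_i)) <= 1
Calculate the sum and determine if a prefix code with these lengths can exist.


Sum = 2^(-1) + 2^(-1) + 2^(-2) + 2^(-7)
    = 0.5 + 0.5 + 0.25 + 0.0078125
    = 161/128 = 1.2578125
Since 1.2578125 > 1, Kraft's inequality is NOT satisfied.
A prefix code with these lengths CANNOT exist.

Kraft sum = 1.2578125. Not satisfied.


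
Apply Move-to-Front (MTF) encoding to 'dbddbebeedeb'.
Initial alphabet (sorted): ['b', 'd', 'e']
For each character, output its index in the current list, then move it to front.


MTF encoding:
'd': index 1 in ['b', 'd', 'e'] -> ['d', 'b', 'e']
'b': index 1 in ['d', 'b', 'e'] -> ['b', 'd', 'e']
'd': index 1 in ['b', 'd', 'e'] -> ['d', 'b', 'e']
'd': index 0 in ['d', 'b', 'e'] -> ['d', 'b', 'e']
'b': index 1 in ['d', 'b', 'e'] -> ['b', 'd', 'e']
'e': index 2 in ['b', 'd', 'e'] -> ['e', 'b', 'd']
'b': index 1 in ['e', 'b', 'd'] -> ['b', 'e', 'd']
'e': index 1 in ['b', 'e', 'd'] -> ['e', 'b', 'd']
'e': index 0 in ['e', 'b', 'd'] -> ['e', 'b', 'd']
'd': index 2 in ['e', 'b', 'd'] -> ['d', 'e', 'b']
'e': index 1 in ['d', 'e', 'b'] -> ['e', 'd', 'b']
'b': index 2 in ['e', 'd', 'b'] -> ['b', 'e', 'd']


Output: [1, 1, 1, 0, 1, 2, 1, 1, 0, 2, 1, 2]


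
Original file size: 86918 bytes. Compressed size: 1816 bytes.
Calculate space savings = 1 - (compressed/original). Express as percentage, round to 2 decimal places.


ratio = compressed/original = 1816/86918 = 0.020893
savings = 1 - ratio = 1 - 0.020893 = 0.979107
as a percentage: 0.979107 * 100 = 97.91%

Space savings = 1 - 1816/86918 = 97.91%


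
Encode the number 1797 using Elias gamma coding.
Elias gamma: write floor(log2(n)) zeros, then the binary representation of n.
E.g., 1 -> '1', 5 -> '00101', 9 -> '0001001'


num_bits = floor(log2(1797)) + 1 = 11
leading_zeros = num_bits - 1 = 10
binary(1797) = 11100000101

Elias gamma(1797) = '0000000000' + '11100000101' = 000000000011100000101 (21 bits)


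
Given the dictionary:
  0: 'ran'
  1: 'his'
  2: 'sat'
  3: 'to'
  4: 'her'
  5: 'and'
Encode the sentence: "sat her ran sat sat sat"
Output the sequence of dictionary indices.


Look up each word in the dictionary:
  'sat' -> 2
  'her' -> 4
  'ran' -> 0
  'sat' -> 2
  'sat' -> 2
  'sat' -> 2

Encoded: [2, 4, 0, 2, 2, 2]


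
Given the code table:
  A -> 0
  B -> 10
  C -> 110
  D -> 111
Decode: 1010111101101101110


Decoding:
10 -> B
10 -> B
111 -> D
10 -> B
110 -> C
110 -> C
111 -> D
0 -> A


Result: BBDBCCDA


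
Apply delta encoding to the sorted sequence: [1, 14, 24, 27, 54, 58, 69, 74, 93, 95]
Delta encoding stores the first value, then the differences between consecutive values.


First value: 1
Deltas:
  14 - 1 = 13
  24 - 14 = 10
  27 - 24 = 3
  54 - 27 = 27
  58 - 54 = 4
  69 - 58 = 11
  74 - 69 = 5
  93 - 74 = 19
  95 - 93 = 2


Delta encoded: [1, 13, 10, 3, 27, 4, 11, 5, 19, 2]


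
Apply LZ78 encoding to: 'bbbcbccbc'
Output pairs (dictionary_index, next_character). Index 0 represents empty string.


LZ78 encoding steps:
Dictionary: {0: ''}
Step 1: w='' (idx 0), next='b' -> output (0, 'b'), add 'b' as idx 1
Step 2: w='b' (idx 1), next='b' -> output (1, 'b'), add 'bb' as idx 2
Step 3: w='' (idx 0), next='c' -> output (0, 'c'), add 'c' as idx 3
Step 4: w='b' (idx 1), next='c' -> output (1, 'c'), add 'bc' as idx 4
Step 5: w='c' (idx 3), next='b' -> output (3, 'b'), add 'cb' as idx 5
Step 6: w='c' (idx 3), end of input -> output (3, '')


Encoded: [(0, 'b'), (1, 'b'), (0, 'c'), (1, 'c'), (3, 'b'), (3, '')]


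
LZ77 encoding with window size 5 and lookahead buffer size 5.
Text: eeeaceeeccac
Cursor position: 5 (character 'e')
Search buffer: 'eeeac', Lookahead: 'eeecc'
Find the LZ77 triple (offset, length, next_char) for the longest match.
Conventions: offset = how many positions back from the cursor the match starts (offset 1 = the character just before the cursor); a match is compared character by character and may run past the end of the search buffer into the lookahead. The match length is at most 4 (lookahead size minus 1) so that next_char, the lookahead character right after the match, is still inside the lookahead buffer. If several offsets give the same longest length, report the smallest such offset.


Try each offset into the search buffer:
  offset=1 (pos 4, char 'c'): match length 0
  offset=2 (pos 3, char 'a'): match length 0
  offset=3 (pos 2, char 'e'): match length 1
  offset=4 (pos 1, char 'e'): match length 2
  offset=5 (pos 0, char 'e'): match length 3
Longest match has length 3 at offset 5.
next_char = character at position 5 + 3 = 8 -> 'c'

Best match: offset=5, length=3 (matching 'eee' starting at position 0)
LZ77 triple: (5, 3, 'c')


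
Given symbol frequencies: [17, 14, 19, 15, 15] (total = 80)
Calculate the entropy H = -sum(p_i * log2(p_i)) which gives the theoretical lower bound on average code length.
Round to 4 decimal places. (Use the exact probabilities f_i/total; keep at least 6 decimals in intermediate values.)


Per-symbol terms -p_i * log2(p_i) with p_i = f_i/80:
  p = 17/80 = 0.212500: log2(p) = -2.234465, -p*log2(p) = 0.474824
  p = 14/80 = 0.175000: log2(p) = -2.514573, -p*log2(p) = 0.440050
  p = 19/80 = 0.237500: log2(p) = -2.074001, -p*log2(p) = 0.492575
  p = 15/80 = 0.187500: log2(p) = -2.415037, -p*log2(p) = 0.452820
  p = 15/80 = 0.187500: log2(p) = -2.415037, -p*log2(p) = 0.452820
H = 0.474824 + 0.440050 + 0.492575 + 0.452820 + 0.452820 = 2.313089

H = 2.3131 bits/symbol


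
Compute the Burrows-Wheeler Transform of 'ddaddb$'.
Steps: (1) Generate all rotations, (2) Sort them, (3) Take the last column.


Rotations (sorted):
  0: $ddaddb -> last char: b
  1: addb$dd -> last char: d
  2: b$ddadd -> last char: d
  3: daddb$d -> last char: d
  4: db$ddad -> last char: d
  5: ddaddb$ -> last char: $
  6: ddb$dda -> last char: a


BWT = bdddd$a


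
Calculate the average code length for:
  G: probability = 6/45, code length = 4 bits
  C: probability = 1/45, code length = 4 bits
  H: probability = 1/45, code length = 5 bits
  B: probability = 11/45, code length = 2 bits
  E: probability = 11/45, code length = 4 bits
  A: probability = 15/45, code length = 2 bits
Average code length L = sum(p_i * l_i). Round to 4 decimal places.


Weighted contributions p_i * l_i:
  G: (6/45) * 4 = 24/45
  C: (1/45) * 4 = 4/45
  H: (1/45) * 5 = 5/45
  B: (11/45) * 2 = 22/45
  E: (11/45) * 4 = 44/45
  A: (15/45) * 2 = 30/45
Sum = (24 + 4 + 5 + 22 + 44 + 30)/45 = 129/45

L = 129/45 = 2.8667 bits/symbol


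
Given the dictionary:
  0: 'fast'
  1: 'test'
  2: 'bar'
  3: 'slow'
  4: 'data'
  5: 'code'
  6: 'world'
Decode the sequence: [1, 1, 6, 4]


Look up each index in the dictionary:
  1 -> 'test'
  1 -> 'test'
  6 -> 'world'
  4 -> 'data'

Decoded: "test test world data"


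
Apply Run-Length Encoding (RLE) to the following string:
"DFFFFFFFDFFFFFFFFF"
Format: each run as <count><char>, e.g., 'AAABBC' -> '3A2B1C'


Scanning runs left to right:
  i=0: run of 'D' x 1 -> '1D'
  i=1: run of 'F' x 7 -> '7F'
  i=8: run of 'D' x 1 -> '1D'
  i=9: run of 'F' x 9 -> '9F'

RLE = 1D7F1D9F


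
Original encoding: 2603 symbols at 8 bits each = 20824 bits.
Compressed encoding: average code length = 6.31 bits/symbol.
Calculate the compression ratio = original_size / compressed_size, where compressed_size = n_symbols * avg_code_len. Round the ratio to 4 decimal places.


original_size = n_symbols * orig_bits = 2603 * 8 = 20824 bits
compressed_size = n_symbols * avg_code_len = 2603 * 6.31 = 16424.93 bits
ratio = original_size / compressed_size = 20824 / 16424.93 = 1.2678

Compression ratio = 1.2678


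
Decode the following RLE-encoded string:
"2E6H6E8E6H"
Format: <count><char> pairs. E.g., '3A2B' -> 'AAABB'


Expanding each <count><char> pair:
  2E -> 'EE'
  6H -> 'HHHHHH'
  6E -> 'EEEEEE'
  8E -> 'EEEEEEEE'
  6H -> 'HHHHHH'

Decoded = EEHHHHHHEEEEEEEEEEEEEEHHHHHH


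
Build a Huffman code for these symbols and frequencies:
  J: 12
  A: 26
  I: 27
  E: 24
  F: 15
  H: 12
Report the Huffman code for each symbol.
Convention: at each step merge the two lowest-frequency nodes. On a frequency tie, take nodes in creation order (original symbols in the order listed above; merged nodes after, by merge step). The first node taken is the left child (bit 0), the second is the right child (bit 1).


Huffman tree construction:
Step 1: Merge J(12) + H(12) = 24
Step 2: Merge F(15) + E(24) = 39
Step 3: Merge (J+H)(24) + A(26) = 50
Step 4: Merge I(27) + (F+E)(39) = 66
Step 5: Merge ((J+H)+A)(50) + (I+(F+E))(66) = 116
Read each symbol's code off the tree from the root (left child = 0, right child = 1).

Codes:
  J: 000 (length 3)
  A: 01 (length 2)
  I: 10 (length 2)
  E: 111 (length 3)
  F: 110 (length 3)
  H: 001 (length 3)
Average code length: 295/116 = 2.5431 bits/symbol


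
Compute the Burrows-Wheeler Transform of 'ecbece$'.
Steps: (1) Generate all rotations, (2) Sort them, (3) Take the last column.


Rotations (sorted):
  0: $ecbece -> last char: e
  1: bece$ec -> last char: c
  2: cbece$e -> last char: e
  3: ce$ecbe -> last char: e
  4: e$ecbec -> last char: c
  5: ecbece$ -> last char: $
  6: ece$ecb -> last char: b


BWT = eceec$b


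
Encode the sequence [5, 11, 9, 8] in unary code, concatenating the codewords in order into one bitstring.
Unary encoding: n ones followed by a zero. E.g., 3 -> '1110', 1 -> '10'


Encode each number as n ones followed by a terminating 0:
  5 -> 111110 (6 bits)
  11 -> 111111111110 (12 bits)
  9 -> 1111111110 (10 bits)
  8 -> 111111110 (9 bits)
Total length = 6 + 12 + 10 + 9 = 37 bits.

Unary([5, 11, 9, 8]) = 1111101111111111101111111110111111110 (37 bits)


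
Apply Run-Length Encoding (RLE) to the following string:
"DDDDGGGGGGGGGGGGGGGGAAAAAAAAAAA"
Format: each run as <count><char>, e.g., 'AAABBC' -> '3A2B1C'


Scanning runs left to right:
  i=0: run of 'D' x 4 -> '4D'
  i=4: run of 'G' x 16 -> '16G'
  i=20: run of 'A' x 11 -> '11A'

RLE = 4D16G11A


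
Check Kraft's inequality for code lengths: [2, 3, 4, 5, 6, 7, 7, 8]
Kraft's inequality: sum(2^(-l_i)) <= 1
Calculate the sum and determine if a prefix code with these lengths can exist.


Sum = 2^(-2) + 2^(-3) + 2^(-4) + 2^(-5) + 2^(-6) + 2^(-7) + 2^(-7) + 2^(-8)
    = 0.25 + 0.125 + 0.0625 + 0.03125 + 0.015625 + 0.0078125 + 0.0078125 + 0.00390625
    = 129/256 = 0.50390625
Since 0.50390625 <= 1, Kraft's inequality IS satisfied.
A prefix code with these lengths CAN exist.

Kraft sum = 0.50390625. Satisfied.


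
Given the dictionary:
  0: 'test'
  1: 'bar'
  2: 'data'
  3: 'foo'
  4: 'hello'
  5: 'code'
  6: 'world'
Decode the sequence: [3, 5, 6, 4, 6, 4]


Look up each index in the dictionary:
  3 -> 'foo'
  5 -> 'code'
  6 -> 'world'
  4 -> 'hello'
  6 -> 'world'
  4 -> 'hello'

Decoded: "foo code world hello world hello"


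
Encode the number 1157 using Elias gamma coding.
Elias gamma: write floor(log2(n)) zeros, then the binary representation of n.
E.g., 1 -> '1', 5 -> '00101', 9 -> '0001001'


num_bits = floor(log2(1157)) + 1 = 11
leading_zeros = num_bits - 1 = 10
binary(1157) = 10010000101

Elias gamma(1157) = '0000000000' + '10010000101' = 000000000010010000101 (21 bits)


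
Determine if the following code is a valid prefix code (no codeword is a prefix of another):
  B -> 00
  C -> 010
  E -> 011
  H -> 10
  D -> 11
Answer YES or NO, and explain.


Checking each pair (does one codeword prefix another?):
  B='00' vs C='010': no prefix
  B='00' vs E='011': no prefix
  B='00' vs H='10': no prefix
  B='00' vs D='11': no prefix
  C='010' vs B='00': no prefix
  C='010' vs E='011': no prefix
  C='010' vs H='10': no prefix
  C='010' vs D='11': no prefix
  E='011' vs B='00': no prefix
  E='011' vs C='010': no prefix
  E='011' vs H='10': no prefix
  E='011' vs D='11': no prefix
  H='10' vs B='00': no prefix
  H='10' vs C='010': no prefix
  H='10' vs E='011': no prefix
  H='10' vs D='11': no prefix
  D='11' vs B='00': no prefix
  D='11' vs C='010': no prefix
  D='11' vs E='011': no prefix
  D='11' vs H='10': no prefix
No violation found over all pairs.

YES -- this is a valid prefix code. No codeword is a prefix of any other codeword.


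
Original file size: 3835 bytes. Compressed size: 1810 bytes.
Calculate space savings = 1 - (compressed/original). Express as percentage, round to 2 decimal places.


ratio = compressed/original = 1810/3835 = 0.471969
savings = 1 - ratio = 1 - 0.471969 = 0.528031
as a percentage: 0.528031 * 100 = 52.8%

Space savings = 1 - 1810/3835 = 52.8%


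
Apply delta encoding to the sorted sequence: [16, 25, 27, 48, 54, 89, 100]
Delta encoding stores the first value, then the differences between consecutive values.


First value: 16
Deltas:
  25 - 16 = 9
  27 - 25 = 2
  48 - 27 = 21
  54 - 48 = 6
  89 - 54 = 35
  100 - 89 = 11


Delta encoded: [16, 9, 2, 21, 6, 35, 11]


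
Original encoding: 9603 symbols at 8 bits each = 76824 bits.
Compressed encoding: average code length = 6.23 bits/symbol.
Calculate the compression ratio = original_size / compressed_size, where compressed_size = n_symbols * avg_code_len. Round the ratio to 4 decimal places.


original_size = n_symbols * orig_bits = 9603 * 8 = 76824 bits
compressed_size = n_symbols * avg_code_len = 9603 * 6.23 = 59826.69 bits
ratio = original_size / compressed_size = 76824 / 59826.69 = 1.2841

Compression ratio = 1.2841


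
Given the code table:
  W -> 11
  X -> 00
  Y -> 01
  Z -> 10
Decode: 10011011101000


Decoding:
10 -> Z
01 -> Y
10 -> Z
11 -> W
10 -> Z
10 -> Z
00 -> X


Result: ZYZWZZX


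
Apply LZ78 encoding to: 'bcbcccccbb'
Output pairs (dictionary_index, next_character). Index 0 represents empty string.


LZ78 encoding steps:
Dictionary: {0: ''}
Step 1: w='' (idx 0), next='b' -> output (0, 'b'), add 'b' as idx 1
Step 2: w='' (idx 0), next='c' -> output (0, 'c'), add 'c' as idx 2
Step 3: w='b' (idx 1), next='c' -> output (1, 'c'), add 'bc' as idx 3
Step 4: w='c' (idx 2), next='c' -> output (2, 'c'), add 'cc' as idx 4
Step 5: w='cc' (idx 4), next='b' -> output (4, 'b'), add 'ccb' as idx 5
Step 6: w='b' (idx 1), end of input -> output (1, '')


Encoded: [(0, 'b'), (0, 'c'), (1, 'c'), (2, 'c'), (4, 'b'), (1, '')]


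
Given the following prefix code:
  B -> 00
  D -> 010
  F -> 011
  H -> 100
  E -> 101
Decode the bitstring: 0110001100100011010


Decoding step by step:
Bits 011 -> F
Bits 00 -> B
Bits 011 -> F
Bits 00 -> B
Bits 100 -> H
Bits 011 -> F
Bits 010 -> D


Decoded message: FBFBHFD


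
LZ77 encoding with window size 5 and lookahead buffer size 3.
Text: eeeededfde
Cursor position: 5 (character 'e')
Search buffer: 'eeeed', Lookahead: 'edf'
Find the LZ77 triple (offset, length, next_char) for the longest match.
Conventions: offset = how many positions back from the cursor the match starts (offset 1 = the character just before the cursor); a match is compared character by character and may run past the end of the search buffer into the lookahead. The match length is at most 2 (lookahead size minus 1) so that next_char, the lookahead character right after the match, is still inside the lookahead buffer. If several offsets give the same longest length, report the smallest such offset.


Try each offset into the search buffer:
  offset=1 (pos 4, char 'd'): match length 0
  offset=2 (pos 3, char 'e'): match length 2
  offset=3 (pos 2, char 'e'): match length 1
  offset=4 (pos 1, char 'e'): match length 1
  offset=5 (pos 0, char 'e'): match length 1
Longest match has length 2 at offset 2.
next_char = character at position 5 + 2 = 7 -> 'f'

Best match: offset=2, length=2 (matching 'ed' starting at position 3)
LZ77 triple: (2, 2, 'f')


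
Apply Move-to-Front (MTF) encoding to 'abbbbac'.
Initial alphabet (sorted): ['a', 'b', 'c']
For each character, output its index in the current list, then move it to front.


MTF encoding:
'a': index 0 in ['a', 'b', 'c'] -> ['a', 'b', 'c']
'b': index 1 in ['a', 'b', 'c'] -> ['b', 'a', 'c']
'b': index 0 in ['b', 'a', 'c'] -> ['b', 'a', 'c']
'b': index 0 in ['b', 'a', 'c'] -> ['b', 'a', 'c']
'b': index 0 in ['b', 'a', 'c'] -> ['b', 'a', 'c']
'a': index 1 in ['b', 'a', 'c'] -> ['a', 'b', 'c']
'c': index 2 in ['a', 'b', 'c'] -> ['c', 'a', 'b']


Output: [0, 1, 0, 0, 0, 1, 2]


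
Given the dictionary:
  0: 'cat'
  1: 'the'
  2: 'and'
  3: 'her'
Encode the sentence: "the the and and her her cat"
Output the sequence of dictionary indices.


Look up each word in the dictionary:
  'the' -> 1
  'the' -> 1
  'and' -> 2
  'and' -> 2
  'her' -> 3
  'her' -> 3
  'cat' -> 0

Encoded: [1, 1, 2, 2, 3, 3, 0]


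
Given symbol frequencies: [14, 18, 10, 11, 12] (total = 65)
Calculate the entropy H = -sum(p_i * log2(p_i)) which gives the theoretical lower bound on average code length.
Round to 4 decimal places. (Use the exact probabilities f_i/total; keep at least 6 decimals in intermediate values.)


Per-symbol terms -p_i * log2(p_i) with p_i = f_i/65:
  p = 14/65 = 0.215385: log2(p) = -2.215013, -p*log2(p) = 0.477080
  p = 18/65 = 0.276923: log2(p) = -1.852443, -p*log2(p) = 0.512984
  p = 10/65 = 0.153846: log2(p) = -2.700440, -p*log2(p) = 0.415452
  p = 11/65 = 0.169231: log2(p) = -2.562936, -p*log2(p) = 0.433728
  p = 12/65 = 0.184615: log2(p) = -2.437405, -p*log2(p) = 0.449983
H = 0.477080 + 0.512984 + 0.415452 + 0.433728 + 0.449983 = 2.289227

H = 2.2892 bits/symbol


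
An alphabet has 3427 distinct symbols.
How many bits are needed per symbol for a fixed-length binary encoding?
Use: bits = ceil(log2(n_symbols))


log2(3427) = 11.7427
Bracket: 2^11 = 2048 < 3427 <= 2^12 = 4096
So ceil(log2(3427)) = 12

bits = ceil(log2(3427)) = ceil(11.7427) = 12 bits


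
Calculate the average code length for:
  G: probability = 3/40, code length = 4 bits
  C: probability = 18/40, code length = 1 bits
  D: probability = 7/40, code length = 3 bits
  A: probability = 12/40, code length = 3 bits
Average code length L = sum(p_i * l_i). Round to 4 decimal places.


Weighted contributions p_i * l_i:
  G: (3/40) * 4 = 12/40
  C: (18/40) * 1 = 18/40
  D: (7/40) * 3 = 21/40
  A: (12/40) * 3 = 36/40
Sum = (12 + 18 + 21 + 36)/40 = 87/40

L = 87/40 = 2.1750 bits/symbol


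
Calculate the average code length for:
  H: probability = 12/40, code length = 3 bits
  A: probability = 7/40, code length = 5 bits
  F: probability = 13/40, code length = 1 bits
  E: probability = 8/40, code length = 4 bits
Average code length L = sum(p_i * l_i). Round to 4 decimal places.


Weighted contributions p_i * l_i:
  H: (12/40) * 3 = 36/40
  A: (7/40) * 5 = 35/40
  F: (13/40) * 1 = 13/40
  E: (8/40) * 4 = 32/40
Sum = (36 + 35 + 13 + 32)/40 = 116/40

L = 116/40 = 2.9000 bits/symbol


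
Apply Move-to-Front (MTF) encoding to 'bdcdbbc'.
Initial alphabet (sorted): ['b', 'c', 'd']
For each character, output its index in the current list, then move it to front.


MTF encoding:
'b': index 0 in ['b', 'c', 'd'] -> ['b', 'c', 'd']
'd': index 2 in ['b', 'c', 'd'] -> ['d', 'b', 'c']
'c': index 2 in ['d', 'b', 'c'] -> ['c', 'd', 'b']
'd': index 1 in ['c', 'd', 'b'] -> ['d', 'c', 'b']
'b': index 2 in ['d', 'c', 'b'] -> ['b', 'd', 'c']
'b': index 0 in ['b', 'd', 'c'] -> ['b', 'd', 'c']
'c': index 2 in ['b', 'd', 'c'] -> ['c', 'b', 'd']


Output: [0, 2, 2, 1, 2, 0, 2]


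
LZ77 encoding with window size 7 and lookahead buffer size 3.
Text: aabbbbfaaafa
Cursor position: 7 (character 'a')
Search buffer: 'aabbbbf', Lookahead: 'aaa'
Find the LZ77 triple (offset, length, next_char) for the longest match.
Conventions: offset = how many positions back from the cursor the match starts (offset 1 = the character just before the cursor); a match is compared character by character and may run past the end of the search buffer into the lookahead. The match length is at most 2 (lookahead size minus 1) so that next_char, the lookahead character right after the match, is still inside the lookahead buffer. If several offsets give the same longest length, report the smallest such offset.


Try each offset into the search buffer:
  offset=1 (pos 6, char 'f'): match length 0
  offset=2 (pos 5, char 'b'): match length 0
  offset=3 (pos 4, char 'b'): match length 0
  offset=4 (pos 3, char 'b'): match length 0
  offset=5 (pos 2, char 'b'): match length 0
  offset=6 (pos 1, char 'a'): match length 1
  offset=7 (pos 0, char 'a'): match length 2
Longest match has length 2 at offset 7.
next_char = character at position 7 + 2 = 9 -> 'a'

Best match: offset=7, length=2 (matching 'aa' starting at position 0)
LZ77 triple: (7, 2, 'a')


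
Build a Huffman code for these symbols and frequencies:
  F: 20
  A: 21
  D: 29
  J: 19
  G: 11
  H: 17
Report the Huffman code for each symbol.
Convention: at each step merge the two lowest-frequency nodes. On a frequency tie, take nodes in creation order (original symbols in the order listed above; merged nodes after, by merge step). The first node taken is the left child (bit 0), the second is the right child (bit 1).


Huffman tree construction:
Step 1: Merge G(11) + H(17) = 28
Step 2: Merge J(19) + F(20) = 39
Step 3: Merge A(21) + (G+H)(28) = 49
Step 4: Merge D(29) + (J+F)(39) = 68
Step 5: Merge (A+(G+H))(49) + (D+(J+F))(68) = 117
Read each symbol's code off the tree from the root (left child = 0, right child = 1).

Codes:
  F: 111 (length 3)
  A: 00 (length 2)
  D: 10 (length 2)
  J: 110 (length 3)
  G: 010 (length 3)
  H: 011 (length 3)
Average code length: 301/117 = 2.5726 bits/symbol


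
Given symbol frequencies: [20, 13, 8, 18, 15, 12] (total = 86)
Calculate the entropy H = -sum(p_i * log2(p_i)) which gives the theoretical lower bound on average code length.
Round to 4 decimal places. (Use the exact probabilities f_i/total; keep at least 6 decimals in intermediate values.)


Per-symbol terms -p_i * log2(p_i) with p_i = f_i/86:
  p = 20/86 = 0.232558: log2(p) = -2.104337, -p*log2(p) = 0.489381
  p = 13/86 = 0.151163: log2(p) = -2.725825, -p*log2(p) = 0.412043
  p = 8/86 = 0.093023: log2(p) = -3.426265, -p*log2(p) = 0.318722
  p = 18/86 = 0.209302: log2(p) = -2.256340, -p*log2(p) = 0.472257
  p = 15/86 = 0.174419: log2(p) = -2.519374, -p*log2(p) = 0.439426
  p = 12/86 = 0.139535: log2(p) = -2.841302, -p*log2(p) = 0.396461
H = 0.489381 + 0.412043 + 0.318722 + 0.472257 + 0.439426 + 0.396461 = 2.528290

H = 2.5283 bits/symbol


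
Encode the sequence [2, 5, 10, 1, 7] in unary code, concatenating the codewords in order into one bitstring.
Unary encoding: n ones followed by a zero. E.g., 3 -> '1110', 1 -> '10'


Encode each number as n ones followed by a terminating 0:
  2 -> 110 (3 bits)
  5 -> 111110 (6 bits)
  10 -> 11111111110 (11 bits)
  1 -> 10 (2 bits)
  7 -> 11111110 (8 bits)
Total length = 3 + 6 + 11 + 2 + 8 = 30 bits.

Unary([2, 5, 10, 1, 7]) = 110111110111111111101011111110 (30 bits)


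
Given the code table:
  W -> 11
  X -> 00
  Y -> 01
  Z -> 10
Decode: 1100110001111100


Decoding:
11 -> W
00 -> X
11 -> W
00 -> X
01 -> Y
11 -> W
11 -> W
00 -> X


Result: WXWXYWWX


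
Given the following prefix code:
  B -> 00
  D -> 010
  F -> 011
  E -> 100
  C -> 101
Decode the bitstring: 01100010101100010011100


Decoding step by step:
Bits 011 -> F
Bits 00 -> B
Bits 010 -> D
Bits 101 -> C
Bits 100 -> E
Bits 010 -> D
Bits 011 -> F
Bits 100 -> E


Decoded message: FBDCEDFE


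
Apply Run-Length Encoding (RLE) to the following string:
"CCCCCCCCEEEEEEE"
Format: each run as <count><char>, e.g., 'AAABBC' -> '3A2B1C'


Scanning runs left to right:
  i=0: run of 'C' x 8 -> '8C'
  i=8: run of 'E' x 7 -> '7E'

RLE = 8C7E


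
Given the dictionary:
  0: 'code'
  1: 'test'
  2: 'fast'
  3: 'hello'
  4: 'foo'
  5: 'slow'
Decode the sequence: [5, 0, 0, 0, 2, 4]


Look up each index in the dictionary:
  5 -> 'slow'
  0 -> 'code'
  0 -> 'code'
  0 -> 'code'
  2 -> 'fast'
  4 -> 'foo'

Decoded: "slow code code code fast foo"


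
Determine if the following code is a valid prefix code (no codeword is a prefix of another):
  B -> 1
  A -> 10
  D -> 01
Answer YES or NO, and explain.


Checking each pair (does one codeword prefix another?):
  B='1' vs A='10': prefix -- VIOLATION

NO -- this is NOT a valid prefix code. B (1) is a prefix of A (10).


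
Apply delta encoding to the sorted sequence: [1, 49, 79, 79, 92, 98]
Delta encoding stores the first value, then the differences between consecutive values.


First value: 1
Deltas:
  49 - 1 = 48
  79 - 49 = 30
  79 - 79 = 0
  92 - 79 = 13
  98 - 92 = 6


Delta encoded: [1, 48, 30, 0, 13, 6]


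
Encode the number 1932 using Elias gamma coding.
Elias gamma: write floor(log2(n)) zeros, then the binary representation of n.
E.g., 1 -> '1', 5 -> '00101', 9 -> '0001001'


num_bits = floor(log2(1932)) + 1 = 11
leading_zeros = num_bits - 1 = 10
binary(1932) = 11110001100

Elias gamma(1932) = '0000000000' + '11110001100' = 000000000011110001100 (21 bits)


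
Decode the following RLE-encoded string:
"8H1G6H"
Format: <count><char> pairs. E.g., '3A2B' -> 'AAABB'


Expanding each <count><char> pair:
  8H -> 'HHHHHHHH'
  1G -> 'G'
  6H -> 'HHHHHH'

Decoded = HHHHHHHHGHHHHHH


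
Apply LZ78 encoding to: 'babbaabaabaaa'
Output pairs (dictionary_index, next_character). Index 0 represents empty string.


LZ78 encoding steps:
Dictionary: {0: ''}
Step 1: w='' (idx 0), next='b' -> output (0, 'b'), add 'b' as idx 1
Step 2: w='' (idx 0), next='a' -> output (0, 'a'), add 'a' as idx 2
Step 3: w='b' (idx 1), next='b' -> output (1, 'b'), add 'bb' as idx 3
Step 4: w='a' (idx 2), next='a' -> output (2, 'a'), add 'aa' as idx 4
Step 5: w='b' (idx 1), next='a' -> output (1, 'a'), add 'ba' as idx 5
Step 6: w='a' (idx 2), next='b' -> output (2, 'b'), add 'ab' as idx 6
Step 7: w='aa' (idx 4), next='a' -> output (4, 'a'), add 'aaa' as idx 7


Encoded: [(0, 'b'), (0, 'a'), (1, 'b'), (2, 'a'), (1, 'a'), (2, 'b'), (4, 'a')]


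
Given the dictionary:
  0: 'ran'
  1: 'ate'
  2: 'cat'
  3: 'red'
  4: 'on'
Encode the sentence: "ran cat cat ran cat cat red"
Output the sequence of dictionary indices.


Look up each word in the dictionary:
  'ran' -> 0
  'cat' -> 2
  'cat' -> 2
  'ran' -> 0
  'cat' -> 2
  'cat' -> 2
  'red' -> 3

Encoded: [0, 2, 2, 0, 2, 2, 3]


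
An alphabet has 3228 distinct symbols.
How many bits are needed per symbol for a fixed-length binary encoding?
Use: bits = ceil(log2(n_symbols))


log2(3228) = 11.6564
Bracket: 2^11 = 2048 < 3228 <= 2^12 = 4096
So ceil(log2(3228)) = 12

bits = ceil(log2(3228)) = ceil(11.6564) = 12 bits


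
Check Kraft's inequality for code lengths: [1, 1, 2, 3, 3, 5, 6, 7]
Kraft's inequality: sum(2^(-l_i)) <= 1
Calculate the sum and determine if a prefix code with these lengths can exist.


Sum = 2^(-1) + 2^(-1) + 2^(-2) + 2^(-3) + 2^(-3) + 2^(-5) + 2^(-6) + 2^(-7)
    = 0.5 + 0.5 + 0.25 + 0.125 + 0.125 + 0.03125 + 0.015625 + 0.0078125
    = 199/128 = 1.5546875
Since 1.5546875 > 1, Kraft's inequality is NOT satisfied.
A prefix code with these lengths CANNOT exist.

Kraft sum = 1.5546875. Not satisfied.


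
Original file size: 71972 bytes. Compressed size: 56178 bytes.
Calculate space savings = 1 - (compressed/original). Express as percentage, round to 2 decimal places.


ratio = compressed/original = 56178/71972 = 0.780554
savings = 1 - ratio = 1 - 0.780554 = 0.219446
as a percentage: 0.219446 * 100 = 21.94%

Space savings = 1 - 56178/71972 = 21.94%


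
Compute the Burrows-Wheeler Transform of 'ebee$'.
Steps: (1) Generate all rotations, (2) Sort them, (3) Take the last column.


Rotations (sorted):
  0: $ebee -> last char: e
  1: bee$e -> last char: e
  2: e$ebe -> last char: e
  3: ebee$ -> last char: $
  4: ee$eb -> last char: b


BWT = eee$b


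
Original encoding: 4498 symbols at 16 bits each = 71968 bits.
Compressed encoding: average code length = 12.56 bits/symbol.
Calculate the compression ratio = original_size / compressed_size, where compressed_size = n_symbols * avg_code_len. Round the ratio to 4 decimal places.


original_size = n_symbols * orig_bits = 4498 * 16 = 71968 bits
compressed_size = n_symbols * avg_code_len = 4498 * 12.56 = 56494.88 bits
ratio = original_size / compressed_size = 71968 / 56494.88 = 1.2739

Compression ratio = 1.2739


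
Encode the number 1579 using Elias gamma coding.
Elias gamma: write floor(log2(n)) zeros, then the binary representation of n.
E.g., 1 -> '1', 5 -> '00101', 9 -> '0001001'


num_bits = floor(log2(1579)) + 1 = 11
leading_zeros = num_bits - 1 = 10
binary(1579) = 11000101011

Elias gamma(1579) = '0000000000' + '11000101011' = 000000000011000101011 (21 bits)


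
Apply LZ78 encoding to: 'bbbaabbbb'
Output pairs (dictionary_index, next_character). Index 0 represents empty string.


LZ78 encoding steps:
Dictionary: {0: ''}
Step 1: w='' (idx 0), next='b' -> output (0, 'b'), add 'b' as idx 1
Step 2: w='b' (idx 1), next='b' -> output (1, 'b'), add 'bb' as idx 2
Step 3: w='' (idx 0), next='a' -> output (0, 'a'), add 'a' as idx 3
Step 4: w='a' (idx 3), next='b' -> output (3, 'b'), add 'ab' as idx 4
Step 5: w='bb' (idx 2), next='b' -> output (2, 'b'), add 'bbb' as idx 5


Encoded: [(0, 'b'), (1, 'b'), (0, 'a'), (3, 'b'), (2, 'b')]


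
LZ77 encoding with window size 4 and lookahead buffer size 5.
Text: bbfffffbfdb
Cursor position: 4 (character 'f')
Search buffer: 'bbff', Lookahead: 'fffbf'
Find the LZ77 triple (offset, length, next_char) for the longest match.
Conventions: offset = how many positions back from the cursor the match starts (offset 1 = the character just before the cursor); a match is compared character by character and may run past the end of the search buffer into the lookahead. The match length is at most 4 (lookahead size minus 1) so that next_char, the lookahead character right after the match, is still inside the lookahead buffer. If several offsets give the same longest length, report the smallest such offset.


Try each offset into the search buffer:
  offset=1 (pos 3, char 'f'): match length 3
  offset=2 (pos 2, char 'f'): match length 3
  offset=3 (pos 1, char 'b'): match length 0
  offset=4 (pos 0, char 'b'): match length 0
Longest match has length 3, found at offsets 1, 2; take the smallest, offset 1.
next_char = character at position 4 + 3 = 7 -> 'b'

Best match: offset=1, length=3 (matching 'fff' starting at position 3)
LZ77 triple: (1, 3, 'b')


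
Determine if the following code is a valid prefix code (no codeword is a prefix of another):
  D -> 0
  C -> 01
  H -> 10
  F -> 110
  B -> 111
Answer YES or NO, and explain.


Checking each pair (does one codeword prefix another?):
  D='0' vs C='01': prefix -- VIOLATION

NO -- this is NOT a valid prefix code. D (0) is a prefix of C (01).


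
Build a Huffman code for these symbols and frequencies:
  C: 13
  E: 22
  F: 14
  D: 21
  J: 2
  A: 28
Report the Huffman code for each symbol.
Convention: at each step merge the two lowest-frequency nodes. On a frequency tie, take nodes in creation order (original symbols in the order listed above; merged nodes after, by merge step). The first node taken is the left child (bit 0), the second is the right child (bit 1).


Huffman tree construction:
Step 1: Merge J(2) + C(13) = 15
Step 2: Merge F(14) + (J+C)(15) = 29
Step 3: Merge D(21) + E(22) = 43
Step 4: Merge A(28) + (F+(J+C))(29) = 57
Step 5: Merge (D+E)(43) + (A+(F+(J+C)))(57) = 100
Read each symbol's code off the tree from the root (left child = 0, right child = 1).

Codes:
  C: 1111 (length 4)
  E: 01 (length 2)
  F: 110 (length 3)
  D: 00 (length 2)
  J: 1110 (length 4)
  A: 10 (length 2)
Average code length: 244/100 = 2.4400 bits/symbol


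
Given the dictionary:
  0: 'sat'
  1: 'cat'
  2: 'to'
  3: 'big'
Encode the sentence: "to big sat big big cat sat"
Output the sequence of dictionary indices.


Look up each word in the dictionary:
  'to' -> 2
  'big' -> 3
  'sat' -> 0
  'big' -> 3
  'big' -> 3
  'cat' -> 1
  'sat' -> 0

Encoded: [2, 3, 0, 3, 3, 1, 0]


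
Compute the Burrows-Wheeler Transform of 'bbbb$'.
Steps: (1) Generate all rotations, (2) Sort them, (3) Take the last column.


Rotations (sorted):
  0: $bbbb -> last char: b
  1: b$bbb -> last char: b
  2: bb$bb -> last char: b
  3: bbb$b -> last char: b
  4: bbbb$ -> last char: $


BWT = bbbb$


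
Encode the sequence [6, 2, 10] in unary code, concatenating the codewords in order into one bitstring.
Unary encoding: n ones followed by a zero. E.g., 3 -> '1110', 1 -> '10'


Encode each number as n ones followed by a terminating 0:
  6 -> 1111110 (7 bits)
  2 -> 110 (3 bits)
  10 -> 11111111110 (11 bits)
Total length = 7 + 3 + 11 = 21 bits.

Unary([6, 2, 10]) = 111111011011111111110 (21 bits)


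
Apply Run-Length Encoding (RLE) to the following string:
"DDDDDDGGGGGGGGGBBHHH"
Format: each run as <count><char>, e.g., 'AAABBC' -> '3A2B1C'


Scanning runs left to right:
  i=0: run of 'D' x 6 -> '6D'
  i=6: run of 'G' x 9 -> '9G'
  i=15: run of 'B' x 2 -> '2B'
  i=17: run of 'H' x 3 -> '3H'

RLE = 6D9G2B3H


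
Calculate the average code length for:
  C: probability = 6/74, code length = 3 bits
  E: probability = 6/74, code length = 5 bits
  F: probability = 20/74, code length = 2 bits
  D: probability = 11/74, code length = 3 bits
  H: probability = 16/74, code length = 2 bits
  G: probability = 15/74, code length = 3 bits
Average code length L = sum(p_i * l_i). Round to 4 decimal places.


Weighted contributions p_i * l_i:
  C: (6/74) * 3 = 18/74
  E: (6/74) * 5 = 30/74
  F: (20/74) * 2 = 40/74
  D: (11/74) * 3 = 33/74
  H: (16/74) * 2 = 32/74
  G: (15/74) * 3 = 45/74
Sum = (18 + 30 + 40 + 33 + 32 + 45)/74 = 198/74

L = 198/74 = 2.6757 bits/symbol


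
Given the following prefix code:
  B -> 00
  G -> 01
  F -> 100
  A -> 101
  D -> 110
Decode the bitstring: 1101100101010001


Decoding step by step:
Bits 110 -> D
Bits 110 -> D
Bits 01 -> G
Bits 01 -> G
Bits 01 -> G
Bits 00 -> B
Bits 01 -> G


Decoded message: DDGGGBG


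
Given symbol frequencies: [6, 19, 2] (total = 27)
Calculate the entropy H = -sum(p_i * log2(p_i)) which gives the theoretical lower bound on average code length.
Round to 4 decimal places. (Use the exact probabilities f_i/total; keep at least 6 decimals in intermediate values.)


Per-symbol terms -p_i * log2(p_i) with p_i = f_i/27:
  p = 6/27 = 0.222222: log2(p) = -2.169925, -p*log2(p) = 0.482206
  p = 19/27 = 0.703704: log2(p) = -0.506960, -p*log2(p) = 0.356750
  p = 2/27 = 0.074074: log2(p) = -3.754888, -p*log2(p) = 0.278140
H = 0.482206 + 0.356750 + 0.278140 = 1.117096

H = 1.1171 bits/symbol


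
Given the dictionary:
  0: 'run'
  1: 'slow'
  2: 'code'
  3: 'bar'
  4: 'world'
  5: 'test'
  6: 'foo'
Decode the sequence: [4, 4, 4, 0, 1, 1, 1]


Look up each index in the dictionary:
  4 -> 'world'
  4 -> 'world'
  4 -> 'world'
  0 -> 'run'
  1 -> 'slow'
  1 -> 'slow'
  1 -> 'slow'

Decoded: "world world world run slow slow slow"


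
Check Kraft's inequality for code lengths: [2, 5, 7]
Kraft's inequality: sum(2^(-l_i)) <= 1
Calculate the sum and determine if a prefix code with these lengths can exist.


Sum = 2^(-2) + 2^(-5) + 2^(-7)
    = 0.25 + 0.03125 + 0.0078125
    = 37/128 = 0.2890625
Since 0.2890625 <= 1, Kraft's inequality IS satisfied.
A prefix code with these lengths CAN exist.

Kraft sum = 0.2890625. Satisfied.


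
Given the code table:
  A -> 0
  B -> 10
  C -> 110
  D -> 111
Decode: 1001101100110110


Decoding:
10 -> B
0 -> A
110 -> C
110 -> C
0 -> A
110 -> C
110 -> C


Result: BACCACC


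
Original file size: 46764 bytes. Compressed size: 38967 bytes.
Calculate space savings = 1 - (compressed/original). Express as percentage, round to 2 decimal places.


ratio = compressed/original = 38967/46764 = 0.833269
savings = 1 - ratio = 1 - 0.833269 = 0.166731
as a percentage: 0.166731 * 100 = 16.67%

Space savings = 1 - 38967/46764 = 16.67%


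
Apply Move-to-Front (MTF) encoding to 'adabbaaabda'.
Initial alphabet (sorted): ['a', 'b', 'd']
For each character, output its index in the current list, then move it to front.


MTF encoding:
'a': index 0 in ['a', 'b', 'd'] -> ['a', 'b', 'd']
'd': index 2 in ['a', 'b', 'd'] -> ['d', 'a', 'b']
'a': index 1 in ['d', 'a', 'b'] -> ['a', 'd', 'b']
'b': index 2 in ['a', 'd', 'b'] -> ['b', 'a', 'd']
'b': index 0 in ['b', 'a', 'd'] -> ['b', 'a', 'd']
'a': index 1 in ['b', 'a', 'd'] -> ['a', 'b', 'd']
'a': index 0 in ['a', 'b', 'd'] -> ['a', 'b', 'd']
'a': index 0 in ['a', 'b', 'd'] -> ['a', 'b', 'd']
'b': index 1 in ['a', 'b', 'd'] -> ['b', 'a', 'd']
'd': index 2 in ['b', 'a', 'd'] -> ['d', 'b', 'a']
'a': index 2 in ['d', 'b', 'a'] -> ['a', 'd', 'b']


Output: [0, 2, 1, 2, 0, 1, 0, 0, 1, 2, 2]


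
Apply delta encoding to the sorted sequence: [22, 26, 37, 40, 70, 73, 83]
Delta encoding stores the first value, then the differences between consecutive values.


First value: 22
Deltas:
  26 - 22 = 4
  37 - 26 = 11
  40 - 37 = 3
  70 - 40 = 30
  73 - 70 = 3
  83 - 73 = 10


Delta encoded: [22, 4, 11, 3, 30, 3, 10]


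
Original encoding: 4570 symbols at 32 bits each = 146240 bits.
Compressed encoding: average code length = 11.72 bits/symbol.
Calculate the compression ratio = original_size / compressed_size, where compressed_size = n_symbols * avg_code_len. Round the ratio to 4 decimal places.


original_size = n_symbols * orig_bits = 4570 * 32 = 146240 bits
compressed_size = n_symbols * avg_code_len = 4570 * 11.72 = 53560.4 bits
ratio = original_size / compressed_size = 146240 / 53560.4 = 2.7304

Compression ratio = 2.7304


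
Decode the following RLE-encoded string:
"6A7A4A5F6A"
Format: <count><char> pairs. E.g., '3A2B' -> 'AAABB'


Expanding each <count><char> pair:
  6A -> 'AAAAAA'
  7A -> 'AAAAAAA'
  4A -> 'AAAA'
  5F -> 'FFFFF'
  6A -> 'AAAAAA'

Decoded = AAAAAAAAAAAAAAAAAFFFFFAAAAAA


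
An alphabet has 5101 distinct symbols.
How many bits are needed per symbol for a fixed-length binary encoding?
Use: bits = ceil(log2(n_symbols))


log2(5101) = 12.3166
Bracket: 2^12 = 4096 < 5101 <= 2^13 = 8192
So ceil(log2(5101)) = 13

bits = ceil(log2(5101)) = ceil(12.3166) = 13 bits
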